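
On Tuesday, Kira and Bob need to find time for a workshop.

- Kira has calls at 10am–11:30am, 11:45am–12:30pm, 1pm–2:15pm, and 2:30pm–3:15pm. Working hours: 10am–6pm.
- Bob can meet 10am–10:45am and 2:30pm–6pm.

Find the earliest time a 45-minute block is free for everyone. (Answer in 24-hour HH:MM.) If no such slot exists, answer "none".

15:15

Kira free within 10:00–18:00: 11:30–11:45, 12:30–13:00, 14:15–14:30, 15:15–18:00.
Kira ∩ Bob: 15:15–18:00.
Windows ≥ 45 min: 15:15–18:00.
Earliest such window starts at 15:15.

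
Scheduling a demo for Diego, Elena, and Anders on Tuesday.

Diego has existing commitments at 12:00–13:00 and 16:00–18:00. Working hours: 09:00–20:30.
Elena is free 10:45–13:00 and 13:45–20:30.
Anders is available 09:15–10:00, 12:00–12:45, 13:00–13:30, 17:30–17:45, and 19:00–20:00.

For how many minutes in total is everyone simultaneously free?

60 minutes

Diego free within 09:00–20:30: 09:00–12:00, 13:00–16:00, 18:00–20:30.
Diego ∩ Elena: 10:45–12:00, 13:45–16:00, 18:00–20:30.
Diego ∩ Elena ∩ Anders: 19:00–20:00.
Total common minutes: 60.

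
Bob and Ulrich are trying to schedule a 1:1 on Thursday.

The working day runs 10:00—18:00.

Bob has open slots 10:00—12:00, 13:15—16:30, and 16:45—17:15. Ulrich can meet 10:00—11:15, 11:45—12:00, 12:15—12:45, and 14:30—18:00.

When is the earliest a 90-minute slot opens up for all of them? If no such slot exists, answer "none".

Bob ∩ Ulrich: 10:00–11:15, 11:45–12:00, 14:30–16:30, 16:45–17:15.
Windows ≥ 90 min: 14:30–16:30.
Earliest such window starts at 14:30.

14:30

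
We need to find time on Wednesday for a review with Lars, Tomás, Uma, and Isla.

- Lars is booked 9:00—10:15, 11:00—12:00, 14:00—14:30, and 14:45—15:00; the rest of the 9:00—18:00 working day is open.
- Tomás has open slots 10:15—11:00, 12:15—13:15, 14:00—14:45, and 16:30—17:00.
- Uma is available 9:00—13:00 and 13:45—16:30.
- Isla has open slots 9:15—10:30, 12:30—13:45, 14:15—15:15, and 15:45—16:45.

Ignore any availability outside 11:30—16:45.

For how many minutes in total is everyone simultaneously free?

45 minutes

Lars free within 09:00–18:00: 10:15–11:00, 12:00–14:00, 14:30–14:45, 15:00–18:00.
Lars ∩ Tomás: 10:15–11:00, 12:15–13:15, 14:30–14:45, 16:30–17:00.
Lars ∩ Tomás ∩ Uma: 10:15–11:00, 12:15–13:00, 14:30–14:45.
Lars ∩ Tomás ∩ Uma ∩ Isla: 10:15–10:30, 12:30–13:00, 14:30–14:45.
Restricted to 11:30–16:45: 12:30–13:00, 14:30–14:45.
Total common minutes: 30 + 15 = 45.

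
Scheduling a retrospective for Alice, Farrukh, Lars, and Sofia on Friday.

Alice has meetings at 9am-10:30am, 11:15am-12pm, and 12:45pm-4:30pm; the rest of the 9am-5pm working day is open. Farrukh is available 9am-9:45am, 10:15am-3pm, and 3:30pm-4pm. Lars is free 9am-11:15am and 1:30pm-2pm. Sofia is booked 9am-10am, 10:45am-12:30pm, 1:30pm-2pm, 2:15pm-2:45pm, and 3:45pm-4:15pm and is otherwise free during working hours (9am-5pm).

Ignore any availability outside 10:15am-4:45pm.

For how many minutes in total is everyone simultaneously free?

Alice free within 09:00–17:00: 10:30–11:15, 12:00–12:45, 16:30–17:00.
Sofia free within 09:00–17:00: 10:00–10:45, 12:30–13:30, 14:00–14:15, 14:45–15:45, 16:15–17:00.
Alice ∩ Farrukh: 10:30–11:15, 12:00–12:45.
Alice ∩ Farrukh ∩ Lars: 10:30–11:15.
Alice ∩ Farrukh ∩ Lars ∩ Sofia: 10:30–10:45.
Restricted to 10:15–16:45: 10:30–10:45.
Total common minutes: 15.

15 minutes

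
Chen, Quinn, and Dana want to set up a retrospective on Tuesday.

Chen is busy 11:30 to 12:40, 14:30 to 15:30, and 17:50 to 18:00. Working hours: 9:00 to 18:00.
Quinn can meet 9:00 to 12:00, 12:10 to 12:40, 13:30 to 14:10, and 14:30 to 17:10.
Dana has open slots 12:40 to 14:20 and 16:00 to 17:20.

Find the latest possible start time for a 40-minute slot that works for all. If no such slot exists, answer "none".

16:30

Chen free within 09:00–18:00: 09:00–11:30, 12:40–14:30, 15:30–17:50.
Chen ∩ Quinn: 09:00–11:30, 13:30–14:10, 15:30–17:10.
Chen ∩ Quinn ∩ Dana: 13:30–14:10, 16:00–17:10.
Windows ≥ 40 min: 13:30–14:10, 16:00–17:10.
Latest start in the last window 16:00–17:10 is 17:10 − 40 min = 16:30.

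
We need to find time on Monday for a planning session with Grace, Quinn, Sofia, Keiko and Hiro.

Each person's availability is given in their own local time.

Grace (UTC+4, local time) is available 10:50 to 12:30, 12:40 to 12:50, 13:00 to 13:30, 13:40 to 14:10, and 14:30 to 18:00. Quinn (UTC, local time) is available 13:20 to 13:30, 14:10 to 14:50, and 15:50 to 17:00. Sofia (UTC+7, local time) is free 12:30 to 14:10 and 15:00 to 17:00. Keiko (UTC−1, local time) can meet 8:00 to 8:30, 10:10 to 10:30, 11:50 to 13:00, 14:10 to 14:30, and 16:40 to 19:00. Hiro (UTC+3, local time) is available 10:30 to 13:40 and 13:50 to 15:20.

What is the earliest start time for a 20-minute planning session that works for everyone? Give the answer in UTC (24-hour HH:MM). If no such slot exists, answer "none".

Grace → UTC: 06:50–08:30, 08:40–08:50, 09:00–09:30, 09:40–10:10, 10:30–14:00.
Quinn → UTC: 13:20–13:30, 14:10–14:50, 15:50–17:00.
Sofia → UTC: 05:30–07:10, 08:00–10:00.
Keiko → UTC: 09:00–09:30, 11:10–11:30, 12:50–14:00, 15:10–15:30, 17:40–20:00.
Hiro → UTC: 07:30–10:40, 10:50–12:20.
Grace ∩ Quinn: 13:20–13:30.
Grace ∩ Quinn ∩ Sofia: (none).
Grace ∩ Quinn ∩ Sofia ∩ Keiko: (none).
Grace ∩ Quinn ∩ Sofia ∩ Keiko ∩ Hiro: (none).
Windows ≥ 20 min: (none).

none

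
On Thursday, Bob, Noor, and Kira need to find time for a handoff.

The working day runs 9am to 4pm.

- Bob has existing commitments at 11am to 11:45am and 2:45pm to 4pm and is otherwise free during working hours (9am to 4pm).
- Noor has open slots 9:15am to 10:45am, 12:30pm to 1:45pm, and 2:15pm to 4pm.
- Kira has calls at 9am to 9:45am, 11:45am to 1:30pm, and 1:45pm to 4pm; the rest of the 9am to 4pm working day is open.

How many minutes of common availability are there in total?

Bob free within 09:00–16:00: 09:00–11:00, 11:45–14:45.
Kira free within 09:00–16:00: 09:45–11:45, 13:30–13:45.
Bob ∩ Noor: 09:15–10:45, 12:30–13:45, 14:15–14:45.
Bob ∩ Noor ∩ Kira: 09:45–10:45, 13:30–13:45.
Total common minutes: 60 + 15 = 75.

75 minutes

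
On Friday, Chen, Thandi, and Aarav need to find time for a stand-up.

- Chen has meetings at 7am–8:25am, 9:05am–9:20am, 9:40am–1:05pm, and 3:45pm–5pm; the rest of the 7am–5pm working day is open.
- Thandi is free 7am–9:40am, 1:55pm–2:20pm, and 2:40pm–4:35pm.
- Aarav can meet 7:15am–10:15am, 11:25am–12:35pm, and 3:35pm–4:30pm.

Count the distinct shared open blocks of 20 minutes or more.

Chen free within 07:00–17:00: 08:25–09:05, 09:20–09:40, 13:05–15:45.
Chen ∩ Thandi: 08:25–09:05, 09:20–09:40, 13:55–14:20, 14:40–15:45.
Chen ∩ Thandi ∩ Aarav: 08:25–09:05, 09:20–09:40, 15:35–15:45.
Windows ≥ 20 min: 08:25–09:05, 09:20–09:40.
That's 2 windows.

2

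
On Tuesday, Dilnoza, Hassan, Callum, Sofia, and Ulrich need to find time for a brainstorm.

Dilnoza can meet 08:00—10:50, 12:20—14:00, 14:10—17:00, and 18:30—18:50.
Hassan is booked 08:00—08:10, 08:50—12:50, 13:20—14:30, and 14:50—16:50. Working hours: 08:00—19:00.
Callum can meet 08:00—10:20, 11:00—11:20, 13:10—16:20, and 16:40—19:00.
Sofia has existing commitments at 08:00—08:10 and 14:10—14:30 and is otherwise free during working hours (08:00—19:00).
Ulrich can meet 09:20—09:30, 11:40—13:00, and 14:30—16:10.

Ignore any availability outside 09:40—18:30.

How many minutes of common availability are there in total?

Hassan free within 08:00–19:00: 08:10–08:50, 12:50–13:20, 14:30–14:50, 16:50–19:00.
Sofia free within 08:00–19:00: 08:10–14:10, 14:30–19:00.
Dilnoza ∩ Hassan: 08:10–08:50, 12:50–13:20, 14:30–14:50, 16:50–17:00, 18:30–18:50.
Dilnoza ∩ Hassan ∩ Callum: 08:10–08:50, 13:10–13:20, 14:30–14:50, 16:50–17:00, 18:30–18:50.
Dilnoza ∩ Hassan ∩ Callum ∩ Sofia: 08:10–08:50, 13:10–13:20, 14:30–14:50, 16:50–17:00, 18:30–18:50.
Dilnoza ∩ Hassan ∩ Callum ∩ Sofia ∩ Ulrich: 14:30–14:50.
Restricted to 09:40–18:30: 14:30–14:50.
Total common minutes: 20.

20 minutes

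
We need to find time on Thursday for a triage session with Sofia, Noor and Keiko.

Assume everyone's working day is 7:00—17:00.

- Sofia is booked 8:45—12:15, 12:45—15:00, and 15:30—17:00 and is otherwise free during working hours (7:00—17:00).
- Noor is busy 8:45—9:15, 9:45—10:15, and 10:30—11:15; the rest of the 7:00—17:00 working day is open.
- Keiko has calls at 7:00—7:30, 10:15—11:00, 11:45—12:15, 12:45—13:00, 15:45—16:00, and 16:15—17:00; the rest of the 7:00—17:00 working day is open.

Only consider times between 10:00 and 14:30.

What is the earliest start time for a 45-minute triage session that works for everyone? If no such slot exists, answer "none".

Sofia free within 07:00–17:00: 07:00–08:45, 12:15–12:45, 15:00–15:30.
Noor free within 07:00–17:00: 07:00–08:45, 09:15–09:45, 10:15–10:30, 11:15–17:00.
Keiko free within 07:00–17:00: 07:30–10:15, 11:00–11:45, 12:15–12:45, 13:00–15:45, 16:00–16:15.
Sofia ∩ Noor: 07:00–08:45, 12:15–12:45, 15:00–15:30.
Sofia ∩ Noor ∩ Keiko: 07:30–08:45, 12:15–12:45, 15:00–15:30.
Restricted to 10:00–14:30: 12:15–12:45.
Windows ≥ 45 min: (none).

none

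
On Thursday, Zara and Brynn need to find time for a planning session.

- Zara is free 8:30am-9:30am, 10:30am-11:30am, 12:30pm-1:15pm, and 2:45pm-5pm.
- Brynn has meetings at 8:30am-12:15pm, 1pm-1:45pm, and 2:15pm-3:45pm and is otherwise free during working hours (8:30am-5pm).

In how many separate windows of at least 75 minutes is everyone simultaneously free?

1

Brynn free within 08:30–17:00: 12:15–13:00, 13:45–14:15, 15:45–17:00.
Zara ∩ Brynn: 12:30–13:00, 15:45–17:00.
Windows ≥ 75 min: 15:45–17:00.
That's 1 window.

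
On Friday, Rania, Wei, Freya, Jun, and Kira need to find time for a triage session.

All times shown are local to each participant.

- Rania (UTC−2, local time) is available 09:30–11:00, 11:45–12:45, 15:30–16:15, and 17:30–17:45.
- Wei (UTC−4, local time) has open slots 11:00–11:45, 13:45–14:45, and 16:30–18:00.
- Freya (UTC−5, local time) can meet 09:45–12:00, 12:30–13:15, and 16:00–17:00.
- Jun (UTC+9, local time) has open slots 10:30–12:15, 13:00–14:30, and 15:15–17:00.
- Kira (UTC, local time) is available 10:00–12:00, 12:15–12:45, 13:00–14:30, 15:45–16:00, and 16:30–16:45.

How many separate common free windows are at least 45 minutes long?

0

Rania → UTC: 11:30–13:00, 13:45–14:45, 17:30–18:15, 19:30–19:45.
Wei → UTC: 15:00–15:45, 17:45–18:45, 20:30–22:00.
Freya → UTC: 14:45–17:00, 17:30–18:15, 21:00–22:00.
Jun → UTC: 01:30–03:15, 04:00–05:30, 06:15–08:00.
Kira → UTC: 10:00–12:00, 12:15–12:45, 13:00–14:30, 15:45–16:00, 16:30–16:45.
Rania ∩ Wei: 17:45–18:15.
Rania ∩ Wei ∩ Freya: 17:45–18:15.
Rania ∩ Wei ∩ Freya ∩ Jun: (none).
Rania ∩ Wei ∩ Freya ∩ Jun ∩ Kira: (none).
Windows ≥ 45 min: (none).
That's 0 windows.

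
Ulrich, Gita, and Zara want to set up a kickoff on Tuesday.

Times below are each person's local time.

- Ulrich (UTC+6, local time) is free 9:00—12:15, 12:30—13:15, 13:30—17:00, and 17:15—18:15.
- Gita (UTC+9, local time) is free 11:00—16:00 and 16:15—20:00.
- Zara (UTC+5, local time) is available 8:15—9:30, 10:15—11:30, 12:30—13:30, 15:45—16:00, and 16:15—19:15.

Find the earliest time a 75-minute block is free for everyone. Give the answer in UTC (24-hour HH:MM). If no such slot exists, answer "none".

Ulrich → UTC: 03:00–06:15, 06:30–07:15, 07:30–11:00, 11:15–12:15.
Gita → UTC: 02:00–07:00, 07:15–11:00.
Zara → UTC: 03:15–04:30, 05:15–06:30, 07:30–08:30, 10:45–11:00, 11:15–14:15.
Ulrich ∩ Gita: 03:00–06:15, 06:30–07:00, 07:30–11:00.
Ulrich ∩ Gita ∩ Zara: 03:15–04:30, 05:15–06:15, 07:30–08:30, 10:45–11:00.
Windows ≥ 75 min: 03:15–04:30.
Earliest such window starts at 03:15.

03:15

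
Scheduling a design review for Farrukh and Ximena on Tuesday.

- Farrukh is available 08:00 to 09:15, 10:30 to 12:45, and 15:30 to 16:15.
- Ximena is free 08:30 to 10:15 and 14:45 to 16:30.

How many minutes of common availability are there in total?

90 minutes

Farrukh ∩ Ximena: 08:30–09:15, 15:30–16:15.
Total common minutes: 45 + 45 = 90.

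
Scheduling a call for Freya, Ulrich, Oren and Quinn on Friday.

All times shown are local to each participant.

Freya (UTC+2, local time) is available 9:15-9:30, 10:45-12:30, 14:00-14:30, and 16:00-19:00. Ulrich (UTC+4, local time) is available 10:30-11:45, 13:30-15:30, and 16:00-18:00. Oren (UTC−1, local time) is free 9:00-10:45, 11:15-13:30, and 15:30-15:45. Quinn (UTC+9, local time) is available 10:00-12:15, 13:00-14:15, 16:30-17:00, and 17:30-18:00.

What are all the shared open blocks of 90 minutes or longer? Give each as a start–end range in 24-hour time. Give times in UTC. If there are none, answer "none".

Freya → UTC: 07:15–07:30, 08:45–10:30, 12:00–12:30, 14:00–17:00.
Ulrich → UTC: 06:30–07:45, 09:30–11:30, 12:00–14:00.
Oren → UTC: 10:00–11:45, 12:15–14:30, 16:30–16:45.
Quinn → UTC: 01:00–03:15, 04:00–05:15, 07:30–08:00, 08:30–09:00.
Freya ∩ Ulrich: 07:15–07:30, 09:30–10:30, 12:00–12:30.
Freya ∩ Ulrich ∩ Oren: 10:00–10:30, 12:15–12:30.
Freya ∩ Ulrich ∩ Oren ∩ Quinn: (none).
Windows ≥ 90 min: (none).

none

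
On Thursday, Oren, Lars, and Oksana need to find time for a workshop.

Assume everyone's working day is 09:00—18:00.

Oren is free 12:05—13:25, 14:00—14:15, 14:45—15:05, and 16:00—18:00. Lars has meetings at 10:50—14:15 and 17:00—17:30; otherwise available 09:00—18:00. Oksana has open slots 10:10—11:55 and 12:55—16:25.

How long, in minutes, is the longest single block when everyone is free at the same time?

25 minutes

Lars free within 09:00–18:00: 09:00–10:50, 14:15–17:00, 17:30–18:00.
Oren ∩ Lars: 14:45–15:05, 16:00–17:00, 17:30–18:00.
Oren ∩ Lars ∩ Oksana: 14:45–15:05, 16:00–16:25.
Common window lengths: 20, 25 min; longest is 25.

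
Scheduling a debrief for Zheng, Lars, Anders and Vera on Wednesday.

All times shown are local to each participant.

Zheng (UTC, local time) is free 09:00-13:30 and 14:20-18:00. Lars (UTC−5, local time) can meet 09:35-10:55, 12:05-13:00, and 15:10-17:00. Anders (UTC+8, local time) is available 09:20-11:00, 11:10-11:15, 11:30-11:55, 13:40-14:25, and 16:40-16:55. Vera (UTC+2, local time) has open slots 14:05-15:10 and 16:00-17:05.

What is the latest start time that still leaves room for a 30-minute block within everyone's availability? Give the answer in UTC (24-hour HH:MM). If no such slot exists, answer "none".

Zheng → UTC: 09:00–13:30, 14:20–18:00.
Lars → UTC: 14:35–15:55, 17:05–18:00, 20:10–22:00.
Anders → UTC: 01:20–03:00, 03:10–03:15, 03:30–03:55, 05:40–06:25, 08:40–08:55.
Vera → UTC: 12:05–13:10, 14:00–15:05.
Zheng ∩ Lars: 14:35–15:55, 17:05–18:00.
Zheng ∩ Lars ∩ Anders: (none).
Zheng ∩ Lars ∩ Anders ∩ Vera: (none).
Windows ≥ 30 min: (none).

none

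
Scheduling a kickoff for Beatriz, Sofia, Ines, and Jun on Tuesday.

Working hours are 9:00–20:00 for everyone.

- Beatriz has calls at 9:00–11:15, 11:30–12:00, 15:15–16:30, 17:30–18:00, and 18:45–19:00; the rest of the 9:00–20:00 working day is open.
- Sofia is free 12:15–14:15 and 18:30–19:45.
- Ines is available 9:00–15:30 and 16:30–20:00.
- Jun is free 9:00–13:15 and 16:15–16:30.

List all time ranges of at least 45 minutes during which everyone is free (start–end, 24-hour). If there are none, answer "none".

Beatriz free within 09:00–20:00: 11:15–11:30, 12:00–15:15, 16:30–17:30, 18:00–18:45, 19:00–20:00.
Beatriz ∩ Sofia: 12:15–14:15, 18:30–18:45, 19:00–19:45.
Beatriz ∩ Sofia ∩ Ines: 12:15–14:15, 18:30–18:45, 19:00–19:45.
Beatriz ∩ Sofia ∩ Ines ∩ Jun: 12:15–13:15.
Windows ≥ 45 min: 12:15–13:15.

12:15–13:15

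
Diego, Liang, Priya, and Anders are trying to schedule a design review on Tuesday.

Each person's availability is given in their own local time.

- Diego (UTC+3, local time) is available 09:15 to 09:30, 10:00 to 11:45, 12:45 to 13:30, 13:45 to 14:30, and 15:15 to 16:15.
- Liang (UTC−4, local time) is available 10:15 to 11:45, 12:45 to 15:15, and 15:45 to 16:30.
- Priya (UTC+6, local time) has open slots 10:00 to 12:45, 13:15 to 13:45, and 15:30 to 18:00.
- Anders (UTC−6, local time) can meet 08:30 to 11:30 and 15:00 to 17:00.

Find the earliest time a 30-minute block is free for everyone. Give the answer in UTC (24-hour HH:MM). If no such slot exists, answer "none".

none

Diego → UTC: 06:15–06:30, 07:00–08:45, 09:45–10:30, 10:45–11:30, 12:15–13:15.
Liang → UTC: 14:15–15:45, 16:45–19:15, 19:45–20:30.
Priya → UTC: 04:00–06:45, 07:15–07:45, 09:30–12:00.
Anders → UTC: 14:30–17:30, 21:00–23:00.
Diego ∩ Liang: (none).
Diego ∩ Liang ∩ Priya: (none).
Diego ∩ Liang ∩ Priya ∩ Anders: (none).
Windows ≥ 30 min: (none).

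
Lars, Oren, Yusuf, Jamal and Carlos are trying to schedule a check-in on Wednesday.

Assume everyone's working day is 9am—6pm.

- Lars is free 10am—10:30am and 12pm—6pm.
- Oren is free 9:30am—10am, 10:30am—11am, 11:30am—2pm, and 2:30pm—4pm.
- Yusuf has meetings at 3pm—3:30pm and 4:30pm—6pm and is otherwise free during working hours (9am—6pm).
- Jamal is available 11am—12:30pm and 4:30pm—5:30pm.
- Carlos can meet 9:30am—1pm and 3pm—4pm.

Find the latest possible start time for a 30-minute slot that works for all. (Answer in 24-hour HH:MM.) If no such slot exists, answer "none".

12:00

Yusuf free within 09:00–18:00: 09:00–15:00, 15:30–16:30.
Lars ∩ Oren: 12:00–14:00, 14:30–16:00.
Lars ∩ Oren ∩ Yusuf: 12:00–14:00, 14:30–15:00, 15:30–16:00.
Lars ∩ Oren ∩ Yusuf ∩ Jamal: 12:00–12:30.
Lars ∩ Oren ∩ Yusuf ∩ Jamal ∩ Carlos: 12:00–12:30.
Windows ≥ 30 min: 12:00–12:30.
Latest start in the last window 12:00–12:30 is 12:30 − 30 min = 12:00.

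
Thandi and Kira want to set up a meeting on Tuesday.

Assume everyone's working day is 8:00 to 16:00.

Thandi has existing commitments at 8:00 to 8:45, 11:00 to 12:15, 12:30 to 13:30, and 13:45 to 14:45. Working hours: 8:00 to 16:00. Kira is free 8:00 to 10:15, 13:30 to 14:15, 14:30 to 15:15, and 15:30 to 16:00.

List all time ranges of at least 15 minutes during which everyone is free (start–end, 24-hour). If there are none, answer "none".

Thandi free within 08:00–16:00: 08:45–11:00, 12:15–12:30, 13:30–13:45, 14:45–16:00.
Thandi ∩ Kira: 08:45–10:15, 13:30–13:45, 14:45–15:15, 15:30–16:00.
Windows ≥ 15 min: 08:45–10:15, 13:30–13:45, 14:45–15:15, 15:30–16:00.

08:45–10:15, 13:30–13:45, 14:45–15:15, 15:30–16:00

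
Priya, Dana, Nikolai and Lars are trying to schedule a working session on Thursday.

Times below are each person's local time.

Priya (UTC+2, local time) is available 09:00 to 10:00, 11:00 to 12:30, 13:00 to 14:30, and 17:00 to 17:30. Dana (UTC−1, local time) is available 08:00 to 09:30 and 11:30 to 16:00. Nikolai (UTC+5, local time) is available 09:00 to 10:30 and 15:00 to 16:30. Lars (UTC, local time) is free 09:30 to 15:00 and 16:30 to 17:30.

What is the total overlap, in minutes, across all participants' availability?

Priya → UTC: 07:00–08:00, 09:00–10:30, 11:00–12:30, 15:00–15:30.
Dana → UTC: 09:00–10:30, 12:30–17:00.
Nikolai → UTC: 04:00–05:30, 10:00–11:30.
Lars → UTC: 09:30–15:00, 16:30–17:30.
Priya ∩ Dana: 09:00–10:30, 15:00–15:30.
Priya ∩ Dana ∩ Nikolai: 10:00–10:30.
Priya ∩ Dana ∩ Nikolai ∩ Lars: 10:00–10:30.
Total common minutes: 30.

30 minutes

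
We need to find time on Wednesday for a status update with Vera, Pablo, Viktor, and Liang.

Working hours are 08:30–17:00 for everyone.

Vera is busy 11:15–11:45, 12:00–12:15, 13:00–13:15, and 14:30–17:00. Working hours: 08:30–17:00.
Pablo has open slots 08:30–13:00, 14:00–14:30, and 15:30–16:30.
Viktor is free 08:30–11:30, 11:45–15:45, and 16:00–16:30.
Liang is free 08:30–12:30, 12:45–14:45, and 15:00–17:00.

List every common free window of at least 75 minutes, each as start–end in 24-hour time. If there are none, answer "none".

08:30–11:15

Vera free within 08:30–17:00: 08:30–11:15, 11:45–12:00, 12:15–13:00, 13:15–14:30.
Vera ∩ Pablo: 08:30–11:15, 11:45–12:00, 12:15–13:00, 14:00–14:30.
Vera ∩ Pablo ∩ Viktor: 08:30–11:15, 11:45–12:00, 12:15–13:00, 14:00–14:30.
Vera ∩ Pablo ∩ Viktor ∩ Liang: 08:30–11:15, 11:45–12:00, 12:15–12:30, 12:45–13:00, 14:00–14:30.
Windows ≥ 75 min: 08:30–11:15.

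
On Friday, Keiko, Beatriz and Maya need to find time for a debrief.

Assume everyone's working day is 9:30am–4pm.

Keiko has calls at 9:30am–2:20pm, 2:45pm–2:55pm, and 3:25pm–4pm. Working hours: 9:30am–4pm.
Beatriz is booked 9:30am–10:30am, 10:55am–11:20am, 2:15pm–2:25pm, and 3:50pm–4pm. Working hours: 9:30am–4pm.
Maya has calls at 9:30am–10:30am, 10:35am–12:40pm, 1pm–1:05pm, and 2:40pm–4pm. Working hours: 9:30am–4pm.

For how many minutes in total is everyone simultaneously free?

15 minutes

Keiko free within 09:30–16:00: 14:20–14:45, 14:55–15:25.
Beatriz free within 09:30–16:00: 10:30–10:55, 11:20–14:15, 14:25–15:50.
Maya free within 09:30–16:00: 10:30–10:35, 12:40–13:00, 13:05–14:40.
Keiko ∩ Beatriz: 14:25–14:45, 14:55–15:25.
Keiko ∩ Beatriz ∩ Maya: 14:25–14:40.
Total common minutes: 15.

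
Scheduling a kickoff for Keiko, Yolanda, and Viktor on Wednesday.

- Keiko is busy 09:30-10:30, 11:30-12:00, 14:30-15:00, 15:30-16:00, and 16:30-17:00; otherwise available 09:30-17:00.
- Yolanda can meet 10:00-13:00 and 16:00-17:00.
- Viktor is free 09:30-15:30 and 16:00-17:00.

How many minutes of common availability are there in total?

150 minutes

Keiko free within 09:30–17:00: 10:30–11:30, 12:00–14:30, 15:00–15:30, 16:00–16:30.
Keiko ∩ Yolanda: 10:30–11:30, 12:00–13:00, 16:00–16:30.
Keiko ∩ Yolanda ∩ Viktor: 10:30–11:30, 12:00–13:00, 16:00–16:30.
Total common minutes: 60 + 60 + 30 = 150.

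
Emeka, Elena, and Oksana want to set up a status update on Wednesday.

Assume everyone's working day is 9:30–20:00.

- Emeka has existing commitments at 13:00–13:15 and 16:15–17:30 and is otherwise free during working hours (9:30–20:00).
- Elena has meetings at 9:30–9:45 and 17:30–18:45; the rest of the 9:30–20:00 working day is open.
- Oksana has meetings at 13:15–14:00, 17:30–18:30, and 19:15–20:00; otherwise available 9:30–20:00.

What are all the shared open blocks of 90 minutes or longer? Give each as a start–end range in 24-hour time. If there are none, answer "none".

09:45–13:00, 14:00–16:15

Emeka free within 09:30–20:00: 09:30–13:00, 13:15–16:15, 17:30–20:00.
Elena free within 09:30–20:00: 09:45–17:30, 18:45–20:00.
Oksana free within 09:30–20:00: 09:30–13:15, 14:00–17:30, 18:30–19:15.
Emeka ∩ Elena: 09:45–13:00, 13:15–16:15, 18:45–20:00.
Emeka ∩ Elena ∩ Oksana: 09:45–13:00, 14:00–16:15, 18:45–19:15.
Windows ≥ 90 min: 09:45–13:00, 14:00–16:15.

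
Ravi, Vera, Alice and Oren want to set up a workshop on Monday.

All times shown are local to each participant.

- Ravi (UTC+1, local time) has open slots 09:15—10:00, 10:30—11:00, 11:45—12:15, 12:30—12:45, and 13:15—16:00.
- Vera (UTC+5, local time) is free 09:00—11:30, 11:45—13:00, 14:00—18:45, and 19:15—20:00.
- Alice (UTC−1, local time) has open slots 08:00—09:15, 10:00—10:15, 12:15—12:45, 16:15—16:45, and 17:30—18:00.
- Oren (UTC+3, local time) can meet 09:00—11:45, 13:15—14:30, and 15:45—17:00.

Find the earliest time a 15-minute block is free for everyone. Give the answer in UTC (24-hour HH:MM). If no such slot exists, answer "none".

11:00

Ravi → UTC: 08:15–09:00, 09:30–10:00, 10:45–11:15, 11:30–11:45, 12:15–15:00.
Vera → UTC: 04:00–06:30, 06:45–08:00, 09:00–13:45, 14:15–15:00.
Alice → UTC: 09:00–10:15, 11:00–11:15, 13:15–13:45, 17:15–17:45, 18:30–19:00.
Oren → UTC: 06:00–08:45, 10:15–11:30, 12:45–14:00.
Ravi ∩ Vera: 09:30–10:00, 10:45–11:15, 11:30–11:45, 12:15–13:45, 14:15–15:00.
Ravi ∩ Vera ∩ Alice: 09:30–10:00, 11:00–11:15, 13:15–13:45.
Ravi ∩ Vera ∩ Alice ∩ Oren: 11:00–11:15, 13:15–13:45.
Windows ≥ 15 min: 11:00–11:15, 13:15–13:45.
Earliest such window starts at 11:00.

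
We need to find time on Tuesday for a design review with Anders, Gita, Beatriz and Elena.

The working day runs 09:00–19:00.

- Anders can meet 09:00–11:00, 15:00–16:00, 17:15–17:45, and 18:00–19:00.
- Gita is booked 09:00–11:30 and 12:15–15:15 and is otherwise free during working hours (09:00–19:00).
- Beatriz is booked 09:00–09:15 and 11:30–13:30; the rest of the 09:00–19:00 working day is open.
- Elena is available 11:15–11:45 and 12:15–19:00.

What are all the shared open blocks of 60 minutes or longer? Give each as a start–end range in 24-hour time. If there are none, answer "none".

Gita free within 09:00–19:00: 11:30–12:15, 15:15–19:00.
Beatriz free within 09:00–19:00: 09:15–11:30, 13:30–19:00.
Anders ∩ Gita: 15:15–16:00, 17:15–17:45, 18:00–19:00.
Anders ∩ Gita ∩ Beatriz: 15:15–16:00, 17:15–17:45, 18:00–19:00.
Anders ∩ Gita ∩ Beatriz ∩ Elena: 15:15–16:00, 17:15–17:45, 18:00–19:00.
Windows ≥ 60 min: 18:00–19:00.

18:00–19:00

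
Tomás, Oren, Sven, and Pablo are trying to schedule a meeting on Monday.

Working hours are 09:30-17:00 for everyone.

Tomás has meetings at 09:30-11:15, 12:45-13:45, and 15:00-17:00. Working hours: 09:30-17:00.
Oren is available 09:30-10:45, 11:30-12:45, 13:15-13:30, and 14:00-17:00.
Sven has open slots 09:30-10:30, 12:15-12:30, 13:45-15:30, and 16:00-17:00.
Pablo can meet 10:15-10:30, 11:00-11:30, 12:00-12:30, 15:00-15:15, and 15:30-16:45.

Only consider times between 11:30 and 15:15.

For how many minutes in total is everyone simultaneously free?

Tomás free within 09:30–17:00: 11:15–12:45, 13:45–15:00.
Tomás ∩ Oren: 11:30–12:45, 14:00–15:00.
Tomás ∩ Oren ∩ Sven: 12:15–12:30, 14:00–15:00.
Tomás ∩ Oren ∩ Sven ∩ Pablo: 12:15–12:30.
Restricted to 11:30–15:15: 12:15–12:30.
Total common minutes: 15.

15 minutes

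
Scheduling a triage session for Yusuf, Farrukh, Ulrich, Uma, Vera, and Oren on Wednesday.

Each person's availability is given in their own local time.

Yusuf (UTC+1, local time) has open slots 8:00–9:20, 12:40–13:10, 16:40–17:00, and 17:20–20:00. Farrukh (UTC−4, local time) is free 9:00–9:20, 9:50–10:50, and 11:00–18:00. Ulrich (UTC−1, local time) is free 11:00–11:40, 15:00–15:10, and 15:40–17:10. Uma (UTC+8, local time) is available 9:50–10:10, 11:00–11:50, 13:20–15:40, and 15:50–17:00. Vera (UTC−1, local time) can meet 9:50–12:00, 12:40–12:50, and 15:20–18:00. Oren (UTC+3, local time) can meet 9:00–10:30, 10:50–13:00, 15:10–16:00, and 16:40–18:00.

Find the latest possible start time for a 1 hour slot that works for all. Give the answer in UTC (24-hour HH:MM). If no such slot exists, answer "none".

none

Yusuf → UTC: 07:00–08:20, 11:40–12:10, 15:40–16:00, 16:20–19:00.
Farrukh → UTC: 13:00–13:20, 13:50–14:50, 15:00–22:00.
Ulrich → UTC: 12:00–12:40, 16:00–16:10, 16:40–18:10.
Uma → UTC: 01:50–02:10, 03:00–03:50, 05:20–07:40, 07:50–09:00.
Vera → UTC: 10:50–13:00, 13:40–13:50, 16:20–19:00.
Oren → UTC: 06:00–07:30, 07:50–10:00, 12:10–13:00, 13:40–15:00.
Yusuf ∩ Farrukh: 15:40–16:00, 16:20–19:00.
Yusuf ∩ Farrukh ∩ Ulrich: 16:40–18:10.
Yusuf ∩ Farrukh ∩ Ulrich ∩ Uma: (none).
Yusuf ∩ Farrukh ∩ Ulrich ∩ Uma ∩ Vera: (none).
Yusuf ∩ Farrukh ∩ Ulrich ∩ Uma ∩ Vera ∩ Oren: (none).
Windows ≥ 60 min: (none).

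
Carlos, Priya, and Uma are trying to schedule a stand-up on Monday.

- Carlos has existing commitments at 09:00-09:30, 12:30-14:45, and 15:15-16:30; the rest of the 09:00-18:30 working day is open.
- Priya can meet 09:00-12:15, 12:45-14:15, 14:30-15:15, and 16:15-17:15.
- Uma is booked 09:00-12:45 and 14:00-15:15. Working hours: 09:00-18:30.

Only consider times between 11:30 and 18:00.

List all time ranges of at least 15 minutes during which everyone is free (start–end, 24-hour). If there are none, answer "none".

Carlos free within 09:00–18:30: 09:30–12:30, 14:45–15:15, 16:30–18:30.
Uma free within 09:00–18:30: 12:45–14:00, 15:15–18:30.
Carlos ∩ Priya: 09:30–12:15, 14:45–15:15, 16:30–17:15.
Carlos ∩ Priya ∩ Uma: 16:30–17:15.
Restricted to 11:30–18:00: 16:30–17:15.
Windows ≥ 15 min: 16:30–17:15.

16:30–17:15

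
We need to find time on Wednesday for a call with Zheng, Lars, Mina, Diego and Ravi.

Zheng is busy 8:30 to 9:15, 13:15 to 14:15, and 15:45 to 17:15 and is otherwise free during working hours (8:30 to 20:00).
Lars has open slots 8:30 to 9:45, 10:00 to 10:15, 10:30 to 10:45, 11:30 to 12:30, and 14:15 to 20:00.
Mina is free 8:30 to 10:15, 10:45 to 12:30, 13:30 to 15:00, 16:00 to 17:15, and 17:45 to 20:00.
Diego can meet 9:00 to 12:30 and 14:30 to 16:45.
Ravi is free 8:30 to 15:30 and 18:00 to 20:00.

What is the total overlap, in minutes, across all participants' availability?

135 minutes

Zheng free within 08:30–20:00: 09:15–13:15, 14:15–15:45, 17:15–20:00.
Zheng ∩ Lars: 09:15–09:45, 10:00–10:15, 10:30–10:45, 11:30–12:30, 14:15–15:45, 17:15–20:00.
Zheng ∩ Lars ∩ Mina: 09:15–09:45, 10:00–10:15, 11:30–12:30, 14:15–15:00, 17:45–20:00.
Zheng ∩ Lars ∩ Mina ∩ Diego: 09:15–09:45, 10:00–10:15, 11:30–12:30, 14:30–15:00.
Zheng ∩ Lars ∩ Mina ∩ Diego ∩ Ravi: 09:15–09:45, 10:00–10:15, 11:30–12:30, 14:30–15:00.
Total common minutes: 30 + 15 + 60 + 30 = 135.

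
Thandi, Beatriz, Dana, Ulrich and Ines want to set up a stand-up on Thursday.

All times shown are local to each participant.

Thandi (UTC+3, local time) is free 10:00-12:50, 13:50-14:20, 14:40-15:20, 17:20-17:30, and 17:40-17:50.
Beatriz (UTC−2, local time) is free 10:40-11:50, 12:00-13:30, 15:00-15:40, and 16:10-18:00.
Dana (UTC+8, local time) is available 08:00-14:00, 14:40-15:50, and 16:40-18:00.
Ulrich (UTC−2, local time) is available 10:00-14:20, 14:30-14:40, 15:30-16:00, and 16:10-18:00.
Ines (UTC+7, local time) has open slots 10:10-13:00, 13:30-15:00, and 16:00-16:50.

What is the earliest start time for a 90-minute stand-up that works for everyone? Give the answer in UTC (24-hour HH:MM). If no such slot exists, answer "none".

none

Thandi → UTC: 07:00–09:50, 10:50–11:20, 11:40–12:20, 14:20–14:30, 14:40–14:50.
Beatriz → UTC: 12:40–13:50, 14:00–15:30, 17:00–17:40, 18:10–20:00.
Dana → UTC: 00:00–06:00, 06:40–07:50, 08:40–10:00.
Ulrich → UTC: 12:00–16:20, 16:30–16:40, 17:30–18:00, 18:10–20:00.
Ines → UTC: 03:10–06:00, 06:30–08:00, 09:00–09:50.
Thandi ∩ Beatriz: 14:20–14:30, 14:40–14:50.
Thandi ∩ Beatriz ∩ Dana: (none).
Thandi ∩ Beatriz ∩ Dana ∩ Ulrich: (none).
Thandi ∩ Beatriz ∩ Dana ∩ Ulrich ∩ Ines: (none).
Windows ≥ 90 min: (none).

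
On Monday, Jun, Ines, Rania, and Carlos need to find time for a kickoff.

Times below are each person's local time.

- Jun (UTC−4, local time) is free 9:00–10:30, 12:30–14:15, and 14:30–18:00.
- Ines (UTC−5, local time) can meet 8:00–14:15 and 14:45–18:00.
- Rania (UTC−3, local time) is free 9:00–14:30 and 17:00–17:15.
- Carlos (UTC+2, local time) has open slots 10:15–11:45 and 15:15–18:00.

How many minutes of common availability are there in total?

Jun → UTC: 13:00–14:30, 16:30–18:15, 18:30–22:00.
Ines → UTC: 13:00–19:15, 19:45–23:00.
Rania → UTC: 12:00–17:30, 20:00–20:15.
Carlos → UTC: 08:15–09:45, 13:15–16:00.
Jun ∩ Ines: 13:00–14:30, 16:30–18:15, 18:30–19:15, 19:45–22:00.
Jun ∩ Ines ∩ Rania: 13:00–14:30, 16:30–17:30, 20:00–20:15.
Jun ∩ Ines ∩ Rania ∩ Carlos: 13:15–14:30.
Total common minutes: 75.

75 minutes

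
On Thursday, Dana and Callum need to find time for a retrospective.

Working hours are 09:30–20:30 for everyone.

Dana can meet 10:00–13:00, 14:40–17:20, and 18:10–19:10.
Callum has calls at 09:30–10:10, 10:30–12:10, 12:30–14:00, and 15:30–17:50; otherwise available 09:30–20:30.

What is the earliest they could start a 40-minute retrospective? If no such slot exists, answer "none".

Callum free within 09:30–20:30: 10:10–10:30, 12:10–12:30, 14:00–15:30, 17:50–20:30.
Dana ∩ Callum: 10:10–10:30, 12:10–12:30, 14:40–15:30, 18:10–19:10.
Windows ≥ 40 min: 14:40–15:30, 18:10–19:10.
Earliest such window starts at 14:40.

14:40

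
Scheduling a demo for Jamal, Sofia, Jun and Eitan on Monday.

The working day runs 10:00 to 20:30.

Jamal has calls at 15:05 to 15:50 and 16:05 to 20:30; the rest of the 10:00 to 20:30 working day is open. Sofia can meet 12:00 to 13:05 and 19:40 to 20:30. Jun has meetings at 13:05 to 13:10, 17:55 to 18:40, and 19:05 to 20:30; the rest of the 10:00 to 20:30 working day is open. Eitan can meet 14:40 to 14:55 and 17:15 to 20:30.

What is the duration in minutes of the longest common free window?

0 minutes

Jamal free within 10:00–20:30: 10:00–15:05, 15:50–16:05.
Jun free within 10:00–20:30: 10:00–13:05, 13:10–17:55, 18:40–19:05.
Jamal ∩ Sofia: 12:00–13:05.
Jamal ∩ Sofia ∩ Jun: 12:00–13:05.
Jamal ∩ Sofia ∩ Jun ∩ Eitan: (none).
No common window.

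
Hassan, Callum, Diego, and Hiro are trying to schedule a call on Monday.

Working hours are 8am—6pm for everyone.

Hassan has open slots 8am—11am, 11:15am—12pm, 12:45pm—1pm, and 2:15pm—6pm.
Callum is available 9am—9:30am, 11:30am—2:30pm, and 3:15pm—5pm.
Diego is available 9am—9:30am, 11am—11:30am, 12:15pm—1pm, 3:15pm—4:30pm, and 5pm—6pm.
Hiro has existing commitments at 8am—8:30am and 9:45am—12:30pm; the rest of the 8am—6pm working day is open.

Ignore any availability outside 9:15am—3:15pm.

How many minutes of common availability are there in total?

30 minutes

Hiro free within 08:00–18:00: 08:30–09:45, 12:30–18:00.
Hassan ∩ Callum: 09:00–09:30, 11:30–12:00, 12:45–13:00, 14:15–14:30, 15:15–17:00.
Hassan ∩ Callum ∩ Diego: 09:00–09:30, 12:45–13:00, 15:15–16:30.
Hassan ∩ Callum ∩ Diego ∩ Hiro: 09:00–09:30, 12:45–13:00, 15:15–16:30.
Restricted to 09:15–15:15: 09:15–09:30, 12:45–13:00.
Total common minutes: 15 + 15 = 30.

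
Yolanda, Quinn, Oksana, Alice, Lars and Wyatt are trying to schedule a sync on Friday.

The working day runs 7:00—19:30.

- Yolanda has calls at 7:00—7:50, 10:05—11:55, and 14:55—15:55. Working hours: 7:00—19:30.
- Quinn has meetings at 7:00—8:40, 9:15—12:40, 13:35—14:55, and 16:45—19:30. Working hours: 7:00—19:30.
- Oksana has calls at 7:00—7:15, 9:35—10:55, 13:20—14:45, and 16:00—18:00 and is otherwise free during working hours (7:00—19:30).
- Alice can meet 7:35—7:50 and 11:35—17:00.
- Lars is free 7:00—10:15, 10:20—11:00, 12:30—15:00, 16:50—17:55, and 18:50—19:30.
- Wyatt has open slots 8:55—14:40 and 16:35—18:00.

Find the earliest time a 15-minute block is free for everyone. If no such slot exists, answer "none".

Yolanda free within 07:00–19:30: 07:50–10:05, 11:55–14:55, 15:55–19:30.
Quinn free within 07:00–19:30: 08:40–09:15, 12:40–13:35, 14:55–16:45.
Oksana free within 07:00–19:30: 07:15–09:35, 10:55–13:20, 14:45–16:00, 18:00–19:30.
Yolanda ∩ Quinn: 08:40–09:15, 12:40–13:35, 15:55–16:45.
Yolanda ∩ Quinn ∩ Oksana: 08:40–09:15, 12:40–13:20, 15:55–16:00.
Yolanda ∩ Quinn ∩ Oksana ∩ Alice: 12:40–13:20, 15:55–16:00.
Yolanda ∩ Quinn ∩ Oksana ∩ Alice ∩ Lars: 12:40–13:20.
Yolanda ∩ Quinn ∩ Oksana ∩ Alice ∩ Lars ∩ Wyatt: 12:40–13:20.
Windows ≥ 15 min: 12:40–13:20.
Earliest such window starts at 12:40.

12:40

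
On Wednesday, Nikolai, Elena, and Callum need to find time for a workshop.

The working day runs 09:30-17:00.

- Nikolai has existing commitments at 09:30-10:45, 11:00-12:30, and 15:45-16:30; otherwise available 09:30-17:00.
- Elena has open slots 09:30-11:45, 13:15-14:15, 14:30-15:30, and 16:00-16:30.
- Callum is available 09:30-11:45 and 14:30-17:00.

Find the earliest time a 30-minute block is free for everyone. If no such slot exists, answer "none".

14:30

Nikolai free within 09:30–17:00: 10:45–11:00, 12:30–15:45, 16:30–17:00.
Nikolai ∩ Elena: 10:45–11:00, 13:15–14:15, 14:30–15:30.
Nikolai ∩ Elena ∩ Callum: 10:45–11:00, 14:30–15:30.
Windows ≥ 30 min: 14:30–15:30.
Earliest such window starts at 14:30.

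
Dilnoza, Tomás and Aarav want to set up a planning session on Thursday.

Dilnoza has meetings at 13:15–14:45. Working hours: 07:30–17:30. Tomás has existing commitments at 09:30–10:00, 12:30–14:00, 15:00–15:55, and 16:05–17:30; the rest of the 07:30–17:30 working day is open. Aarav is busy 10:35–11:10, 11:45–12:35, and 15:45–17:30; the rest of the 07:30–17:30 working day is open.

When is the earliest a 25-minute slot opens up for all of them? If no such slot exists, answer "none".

Dilnoza free within 07:30–17:30: 07:30–13:15, 14:45–17:30.
Tomás free within 07:30–17:30: 07:30–09:30, 10:00–12:30, 14:00–15:00, 15:55–16:05.
Aarav free within 07:30–17:30: 07:30–10:35, 11:10–11:45, 12:35–15:45.
Dilnoza ∩ Tomás: 07:30–09:30, 10:00–12:30, 14:45–15:00, 15:55–16:05.
Dilnoza ∩ Tomás ∩ Aarav: 07:30–09:30, 10:00–10:35, 11:10–11:45, 14:45–15:00.
Windows ≥ 25 min: 07:30–09:30, 10:00–10:35, 11:10–11:45.
Earliest such window starts at 07:30.

07:30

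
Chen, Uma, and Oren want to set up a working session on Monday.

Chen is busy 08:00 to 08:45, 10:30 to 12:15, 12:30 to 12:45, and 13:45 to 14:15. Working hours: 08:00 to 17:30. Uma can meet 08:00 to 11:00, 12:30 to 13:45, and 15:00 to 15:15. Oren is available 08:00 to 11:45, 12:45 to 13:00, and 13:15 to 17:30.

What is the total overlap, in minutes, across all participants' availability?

165 minutes

Chen free within 08:00–17:30: 08:45–10:30, 12:15–12:30, 12:45–13:45, 14:15–17:30.
Chen ∩ Uma: 08:45–10:30, 12:45–13:45, 15:00–15:15.
Chen ∩ Uma ∩ Oren: 08:45–10:30, 12:45–13:00, 13:15–13:45, 15:00–15:15.
Total common minutes: 105 + 15 + 30 + 15 = 165.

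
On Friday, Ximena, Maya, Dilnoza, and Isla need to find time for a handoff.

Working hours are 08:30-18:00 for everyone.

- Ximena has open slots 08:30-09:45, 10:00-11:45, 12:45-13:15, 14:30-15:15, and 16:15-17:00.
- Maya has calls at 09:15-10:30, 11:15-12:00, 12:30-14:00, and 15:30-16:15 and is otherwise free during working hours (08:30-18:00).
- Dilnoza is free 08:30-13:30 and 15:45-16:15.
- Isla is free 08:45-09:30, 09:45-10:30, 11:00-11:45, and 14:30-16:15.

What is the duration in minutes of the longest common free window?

Maya free within 08:30–18:00: 08:30–09:15, 10:30–11:15, 12:00–12:30, 14:00–15:30, 16:15–18:00.
Ximena ∩ Maya: 08:30–09:15, 10:30–11:15, 14:30–15:15, 16:15–17:00.
Ximena ∩ Maya ∩ Dilnoza: 08:30–09:15, 10:30–11:15.
Ximena ∩ Maya ∩ Dilnoza ∩ Isla: 08:45–09:15, 11:00–11:15.
Common window lengths: 30, 15 min; longest is 30.

30 minutes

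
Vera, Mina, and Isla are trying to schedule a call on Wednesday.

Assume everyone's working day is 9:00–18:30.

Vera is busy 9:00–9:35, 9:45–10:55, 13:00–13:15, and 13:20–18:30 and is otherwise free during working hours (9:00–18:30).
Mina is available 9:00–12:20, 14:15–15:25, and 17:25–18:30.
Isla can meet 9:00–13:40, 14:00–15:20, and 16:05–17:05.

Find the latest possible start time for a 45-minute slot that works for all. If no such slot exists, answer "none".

11:35

Vera free within 09:00–18:30: 09:35–09:45, 10:55–13:00, 13:15–13:20.
Vera ∩ Mina: 09:35–09:45, 10:55–12:20.
Vera ∩ Mina ∩ Isla: 09:35–09:45, 10:55–12:20.
Windows ≥ 45 min: 10:55–12:20.
Latest start in the last window 10:55–12:20 is 12:20 − 45 min = 11:35.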